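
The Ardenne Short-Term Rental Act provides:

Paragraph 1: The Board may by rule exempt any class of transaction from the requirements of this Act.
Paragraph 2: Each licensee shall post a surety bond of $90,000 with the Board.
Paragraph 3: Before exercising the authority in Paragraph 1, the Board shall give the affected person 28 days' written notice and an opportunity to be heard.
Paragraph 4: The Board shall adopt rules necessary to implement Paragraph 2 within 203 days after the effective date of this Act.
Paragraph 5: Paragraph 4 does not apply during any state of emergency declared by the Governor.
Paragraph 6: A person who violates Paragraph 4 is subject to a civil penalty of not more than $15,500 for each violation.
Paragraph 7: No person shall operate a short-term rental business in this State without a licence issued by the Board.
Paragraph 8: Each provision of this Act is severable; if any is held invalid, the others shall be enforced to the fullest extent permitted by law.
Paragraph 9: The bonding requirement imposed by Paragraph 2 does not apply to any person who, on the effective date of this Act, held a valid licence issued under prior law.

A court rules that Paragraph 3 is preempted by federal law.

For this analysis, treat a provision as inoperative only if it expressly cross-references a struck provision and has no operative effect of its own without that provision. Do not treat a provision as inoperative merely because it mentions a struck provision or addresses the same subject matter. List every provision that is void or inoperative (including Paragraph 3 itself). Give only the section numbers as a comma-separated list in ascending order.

3

Paragraph 3 is struck. Nothing else in the Act is defined by reference to Paragraph 3. Paragraph 8 is a severability clause and preserves every provision that can still be given independent effect. That leaves Paragraph 1, Paragraph 2, Paragraph 4, Paragraph 5, Paragraph 6, Paragraph 7, Paragraph 8, and Paragraph 9 in effect.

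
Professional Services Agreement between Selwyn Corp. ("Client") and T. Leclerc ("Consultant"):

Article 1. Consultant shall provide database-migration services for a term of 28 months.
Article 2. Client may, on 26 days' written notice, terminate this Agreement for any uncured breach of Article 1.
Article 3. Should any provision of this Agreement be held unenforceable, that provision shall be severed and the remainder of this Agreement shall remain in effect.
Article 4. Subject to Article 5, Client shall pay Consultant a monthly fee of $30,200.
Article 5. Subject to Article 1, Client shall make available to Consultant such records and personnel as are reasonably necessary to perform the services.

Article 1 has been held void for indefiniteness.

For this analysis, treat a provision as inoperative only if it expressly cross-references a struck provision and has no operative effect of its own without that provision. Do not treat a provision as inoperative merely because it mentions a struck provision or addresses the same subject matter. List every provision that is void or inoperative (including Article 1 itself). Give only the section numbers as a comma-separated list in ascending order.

Article 1 is struck. Article 2 merely fixes the termination right for breach of Article 1; with Article 1 gone it has nothing to operate on and falls away. Although Article 5 refers to Article 1, its operative terms do not depend on Article 1, so it remains in effect. Article 3 is a severability clause and preserves every provision that can still be given independent effect. The provisions still in force are Article 3, Article 4, and Article 5.

1, 2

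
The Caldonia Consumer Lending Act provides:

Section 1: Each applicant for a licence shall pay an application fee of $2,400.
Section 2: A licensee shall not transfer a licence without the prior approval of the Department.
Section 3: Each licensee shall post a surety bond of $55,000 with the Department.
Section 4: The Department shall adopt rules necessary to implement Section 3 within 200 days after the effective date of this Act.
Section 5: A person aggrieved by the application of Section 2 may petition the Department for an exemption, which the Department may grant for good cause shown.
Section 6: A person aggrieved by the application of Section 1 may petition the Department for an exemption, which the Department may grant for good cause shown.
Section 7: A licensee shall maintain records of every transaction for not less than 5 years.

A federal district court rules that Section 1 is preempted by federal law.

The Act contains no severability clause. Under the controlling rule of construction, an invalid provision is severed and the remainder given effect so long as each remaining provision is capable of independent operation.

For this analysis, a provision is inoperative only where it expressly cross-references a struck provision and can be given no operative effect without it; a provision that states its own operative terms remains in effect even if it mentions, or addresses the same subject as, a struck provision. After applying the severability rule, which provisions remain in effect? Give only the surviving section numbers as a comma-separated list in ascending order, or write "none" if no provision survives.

2, 3, 4, 5, 7

Section 1 is struck. Section 6 operates only by reference to Section 1, so it falls with Section 1. Under the stated default rule, only provisions that cannot operate independently fall away; the rest are enforced. The provisions still in force are Section 2, Section 3, Section 4, Section 5, and Section 7.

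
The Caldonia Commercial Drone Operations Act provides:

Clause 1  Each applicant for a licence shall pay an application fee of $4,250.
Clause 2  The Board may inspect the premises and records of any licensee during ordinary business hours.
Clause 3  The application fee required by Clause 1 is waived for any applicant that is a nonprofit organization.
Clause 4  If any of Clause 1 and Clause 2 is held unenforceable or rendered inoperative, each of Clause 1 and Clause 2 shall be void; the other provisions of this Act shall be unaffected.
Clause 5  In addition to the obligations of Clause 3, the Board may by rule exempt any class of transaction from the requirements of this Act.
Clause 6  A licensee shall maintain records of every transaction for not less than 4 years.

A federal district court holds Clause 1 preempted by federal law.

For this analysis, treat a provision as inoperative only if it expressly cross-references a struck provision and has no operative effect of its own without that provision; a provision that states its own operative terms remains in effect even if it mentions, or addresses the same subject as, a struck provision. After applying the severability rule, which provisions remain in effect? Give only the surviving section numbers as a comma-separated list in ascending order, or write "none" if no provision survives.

Clause 1 is struck. The whole of Clause 3 is the nonprofit waiver of the application fee, defined by reference to Clause 1, so Clause 3 cannot stand once Clause 1 is removed. Although Clause 5 refers to Clause 3, its operative terms do not depend on Clause 3, so it remains in effect. Clause 4 declares Clause 1 and Clause 2 mutually dependent; since one of them has fallen, all of them are of no effect. That brings down Clause 2 as well. The remainder continues in force under Clause 4. Clause 4, Clause 5, and Clause 6 remain in effect.

4, 5, 6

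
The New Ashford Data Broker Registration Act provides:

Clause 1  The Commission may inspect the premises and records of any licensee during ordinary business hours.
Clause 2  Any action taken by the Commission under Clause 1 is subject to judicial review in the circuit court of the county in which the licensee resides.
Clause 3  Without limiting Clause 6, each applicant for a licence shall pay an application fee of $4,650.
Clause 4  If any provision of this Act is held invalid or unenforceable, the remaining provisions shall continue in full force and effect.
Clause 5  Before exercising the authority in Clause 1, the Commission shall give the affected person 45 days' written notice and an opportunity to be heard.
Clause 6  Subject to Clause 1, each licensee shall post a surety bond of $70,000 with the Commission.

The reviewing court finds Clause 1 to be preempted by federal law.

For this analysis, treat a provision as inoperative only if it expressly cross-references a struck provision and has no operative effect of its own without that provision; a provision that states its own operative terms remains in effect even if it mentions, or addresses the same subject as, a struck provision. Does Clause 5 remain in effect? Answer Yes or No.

Clause 1 is struck. The only function of Clause 2 is the judicial-review right for Clause 1, so it cannot stand once Clause 1 is removed. The only function of Clause 5 is the notice-and-hearing requirement for Clause 1, so it cannot stand once Clause 1 is removed. Clause 6 mentions Clause 1 but its own obligation stands independently of Clause 1, so Clause 6 is not affected. Under the severability clause in Clause 4, the remaining provisions continue in force. That leaves Clause 3, Clause 4, and Clause 6 in effect. Clause 5 is among the inoperative provisions, so the answer is no.

No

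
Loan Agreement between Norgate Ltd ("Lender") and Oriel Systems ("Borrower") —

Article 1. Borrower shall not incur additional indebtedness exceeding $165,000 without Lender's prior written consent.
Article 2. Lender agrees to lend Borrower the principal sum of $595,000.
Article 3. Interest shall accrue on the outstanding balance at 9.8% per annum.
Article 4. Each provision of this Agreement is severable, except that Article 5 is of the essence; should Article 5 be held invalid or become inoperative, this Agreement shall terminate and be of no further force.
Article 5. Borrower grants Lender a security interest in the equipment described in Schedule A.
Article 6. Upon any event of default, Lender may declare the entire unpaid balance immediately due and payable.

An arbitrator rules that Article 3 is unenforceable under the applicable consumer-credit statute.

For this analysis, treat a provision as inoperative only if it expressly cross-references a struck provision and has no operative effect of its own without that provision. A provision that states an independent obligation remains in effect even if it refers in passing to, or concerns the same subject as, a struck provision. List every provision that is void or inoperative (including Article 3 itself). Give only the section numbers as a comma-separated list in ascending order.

Article 3 is struck. Nothing else in the Agreement is defined by reference to Article 3. Article 4 makes Article 5 an essential term, but Article 5 is unaffected, so the severability proviso in Article 4 preserves the remaining provisions. Article 1, Article 2, Article 4, Article 5, and Article 6 remain in effect.

3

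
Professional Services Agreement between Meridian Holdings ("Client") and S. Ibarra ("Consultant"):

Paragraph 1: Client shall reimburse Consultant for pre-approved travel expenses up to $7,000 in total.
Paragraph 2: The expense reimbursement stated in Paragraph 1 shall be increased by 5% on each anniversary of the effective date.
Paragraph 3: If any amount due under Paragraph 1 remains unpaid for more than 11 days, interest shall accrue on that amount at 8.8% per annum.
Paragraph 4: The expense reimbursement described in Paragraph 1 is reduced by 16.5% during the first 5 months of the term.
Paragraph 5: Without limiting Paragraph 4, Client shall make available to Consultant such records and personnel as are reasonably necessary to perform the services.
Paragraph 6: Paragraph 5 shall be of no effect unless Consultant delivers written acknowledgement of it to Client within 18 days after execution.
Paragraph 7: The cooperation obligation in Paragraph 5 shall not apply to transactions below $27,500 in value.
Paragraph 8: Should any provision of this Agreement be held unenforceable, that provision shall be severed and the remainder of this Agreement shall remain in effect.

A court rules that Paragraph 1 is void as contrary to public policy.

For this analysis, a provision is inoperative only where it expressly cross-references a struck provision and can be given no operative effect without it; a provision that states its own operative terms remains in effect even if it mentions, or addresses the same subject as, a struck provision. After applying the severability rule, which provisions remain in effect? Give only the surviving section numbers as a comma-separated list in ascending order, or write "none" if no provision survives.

Paragraph 1 is struck. The whole of Paragraph 2 is the escalation of the expense reimbursement, defined by reference to Paragraph 1, so Paragraph 2 cannot stand once Paragraph 1 is removed. Paragraph 3 operates only by reference to Paragraph 1, so it falls with Paragraph 1. Paragraph 4 has no operative effect of its own apart from Paragraph 1 and is therefore inoperative. Paragraph 5 mentions Paragraph 4 but its own obligation stands independently of Paragraph 4, so Paragraph 5 is not affected. Under the severability clause in Paragraph 8, the remaining provisions continue in force. Paragraph 5, Paragraph 6, Paragraph 7, and Paragraph 8 remain in effect.

5, 6, 7, 8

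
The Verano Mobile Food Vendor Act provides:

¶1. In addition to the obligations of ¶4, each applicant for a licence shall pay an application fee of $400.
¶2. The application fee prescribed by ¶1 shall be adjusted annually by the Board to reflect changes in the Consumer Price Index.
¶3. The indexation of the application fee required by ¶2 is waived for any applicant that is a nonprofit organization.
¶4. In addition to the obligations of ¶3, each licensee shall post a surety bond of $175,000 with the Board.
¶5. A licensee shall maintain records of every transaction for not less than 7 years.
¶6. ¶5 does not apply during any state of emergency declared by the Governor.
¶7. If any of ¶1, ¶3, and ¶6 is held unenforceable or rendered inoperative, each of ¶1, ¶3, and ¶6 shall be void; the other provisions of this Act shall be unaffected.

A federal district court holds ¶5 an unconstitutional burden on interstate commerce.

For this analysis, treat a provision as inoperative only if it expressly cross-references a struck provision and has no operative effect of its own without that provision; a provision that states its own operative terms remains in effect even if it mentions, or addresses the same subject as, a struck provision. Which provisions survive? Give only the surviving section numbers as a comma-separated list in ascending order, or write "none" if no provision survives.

4, 7

¶5 is struck. The only function of ¶6 is the emergency suspension of ¶5, so it cannot stand once ¶5 is removed. ¶4 mentions ¶3 but its own obligation stands independently of ¶3, so ¶4 is not affected. ¶7 declares ¶1, ¶3, and ¶6 mutually dependent; since one of them has fallen, all of them are of no effect. That brings down ¶1 and ¶3 as well. ¶2 in turn depends solely on a provision now struck and likewise falls. The remainder continues in force under ¶7. ¶4 and ¶7 remain in effect.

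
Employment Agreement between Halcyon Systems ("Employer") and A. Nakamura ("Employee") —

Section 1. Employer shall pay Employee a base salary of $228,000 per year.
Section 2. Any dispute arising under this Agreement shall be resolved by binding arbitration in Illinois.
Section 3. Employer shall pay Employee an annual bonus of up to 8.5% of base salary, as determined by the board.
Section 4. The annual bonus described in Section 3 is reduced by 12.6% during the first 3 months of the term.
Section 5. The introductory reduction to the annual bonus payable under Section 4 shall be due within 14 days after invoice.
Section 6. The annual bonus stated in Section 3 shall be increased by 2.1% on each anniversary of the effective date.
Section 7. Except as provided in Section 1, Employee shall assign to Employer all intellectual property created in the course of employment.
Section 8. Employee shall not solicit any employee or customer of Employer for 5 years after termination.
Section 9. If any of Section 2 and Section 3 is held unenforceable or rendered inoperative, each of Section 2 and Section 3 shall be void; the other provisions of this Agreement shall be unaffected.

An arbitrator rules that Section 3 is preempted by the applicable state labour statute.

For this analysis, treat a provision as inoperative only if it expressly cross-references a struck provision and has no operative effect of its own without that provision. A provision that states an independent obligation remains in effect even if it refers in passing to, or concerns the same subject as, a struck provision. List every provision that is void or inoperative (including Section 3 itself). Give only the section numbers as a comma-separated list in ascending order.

Section 3 is struck. The whole of Section 4 is the introductory reduction to the annual bonus, defined by reference to Section 3, so Section 4 cannot stand once Section 3 is removed. Section 6 operates only by reference to Section 3, so it falls with Section 3. The whole of Section 5 is the payment deadline for the introductory reduction to the annual bonus, defined by reference to Section 4, so Section 5 cannot stand once Section 4 is removed. Section 9 declares Section 2 and Section 3 mutually dependent; since one of them has fallen, all of them are of no effect. That brings down Section 2 as well. The remainder continues in force under Section 9. The provisions still in force are Section 1, Section 7, Section 8, and Section 9.

2, 3, 4, 5, 6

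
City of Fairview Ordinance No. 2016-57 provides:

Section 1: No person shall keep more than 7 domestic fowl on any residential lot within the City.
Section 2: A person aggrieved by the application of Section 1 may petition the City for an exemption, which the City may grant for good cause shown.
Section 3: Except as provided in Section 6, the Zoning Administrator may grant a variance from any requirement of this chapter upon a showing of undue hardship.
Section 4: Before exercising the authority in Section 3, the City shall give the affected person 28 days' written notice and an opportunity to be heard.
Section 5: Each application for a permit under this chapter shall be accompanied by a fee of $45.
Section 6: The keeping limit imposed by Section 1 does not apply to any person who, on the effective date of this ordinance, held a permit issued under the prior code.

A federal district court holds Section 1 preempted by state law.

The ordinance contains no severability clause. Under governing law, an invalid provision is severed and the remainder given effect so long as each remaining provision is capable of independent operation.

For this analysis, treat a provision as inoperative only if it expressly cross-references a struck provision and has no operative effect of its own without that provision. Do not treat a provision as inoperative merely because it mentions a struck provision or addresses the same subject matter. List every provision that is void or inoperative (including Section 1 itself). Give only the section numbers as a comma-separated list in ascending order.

1, 2, 6

Section 1 is struck. Section 2 operates only by reference to Section 1, so it falls with Section 1. Section 6 merely fixes the grandfather exemption from Section 1; with Section 1 gone it has nothing to operate on and falls away. Section 3 mentions Section 6 but its own obligation stands independently of Section 6, so Section 3 is not affected. With no severability clause, the stated default rule severs what cannot stand and enforces each remaining provision that can operate on its own. That leaves Section 3, Section 4, and Section 5 in effect.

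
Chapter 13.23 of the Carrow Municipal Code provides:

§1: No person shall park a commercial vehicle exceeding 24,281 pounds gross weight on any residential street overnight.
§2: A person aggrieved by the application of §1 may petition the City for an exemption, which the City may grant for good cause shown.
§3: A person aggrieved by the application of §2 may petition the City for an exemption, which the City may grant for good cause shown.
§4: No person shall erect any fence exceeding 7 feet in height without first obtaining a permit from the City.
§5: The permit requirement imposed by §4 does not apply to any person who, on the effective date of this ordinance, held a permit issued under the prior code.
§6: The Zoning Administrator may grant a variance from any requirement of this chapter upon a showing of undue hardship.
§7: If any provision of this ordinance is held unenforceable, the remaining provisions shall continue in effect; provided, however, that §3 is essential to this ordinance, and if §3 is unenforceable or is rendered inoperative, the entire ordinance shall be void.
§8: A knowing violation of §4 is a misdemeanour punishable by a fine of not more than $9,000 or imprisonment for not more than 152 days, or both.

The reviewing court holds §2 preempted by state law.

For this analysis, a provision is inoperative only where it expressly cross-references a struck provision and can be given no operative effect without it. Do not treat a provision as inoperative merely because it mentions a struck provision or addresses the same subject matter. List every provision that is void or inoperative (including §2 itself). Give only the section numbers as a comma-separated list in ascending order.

§2 is struck. The only function of §3 is the exemption procedure for §2, so it cannot stand once §2 is removed. §7 makes §3 an essential term, and §3 has been rendered inoperative by the cascade; under §7, the entire ordinance is therefore void. No provision of the ordinance survives.

1, 2, 3, 4, 5, 6, 7, 8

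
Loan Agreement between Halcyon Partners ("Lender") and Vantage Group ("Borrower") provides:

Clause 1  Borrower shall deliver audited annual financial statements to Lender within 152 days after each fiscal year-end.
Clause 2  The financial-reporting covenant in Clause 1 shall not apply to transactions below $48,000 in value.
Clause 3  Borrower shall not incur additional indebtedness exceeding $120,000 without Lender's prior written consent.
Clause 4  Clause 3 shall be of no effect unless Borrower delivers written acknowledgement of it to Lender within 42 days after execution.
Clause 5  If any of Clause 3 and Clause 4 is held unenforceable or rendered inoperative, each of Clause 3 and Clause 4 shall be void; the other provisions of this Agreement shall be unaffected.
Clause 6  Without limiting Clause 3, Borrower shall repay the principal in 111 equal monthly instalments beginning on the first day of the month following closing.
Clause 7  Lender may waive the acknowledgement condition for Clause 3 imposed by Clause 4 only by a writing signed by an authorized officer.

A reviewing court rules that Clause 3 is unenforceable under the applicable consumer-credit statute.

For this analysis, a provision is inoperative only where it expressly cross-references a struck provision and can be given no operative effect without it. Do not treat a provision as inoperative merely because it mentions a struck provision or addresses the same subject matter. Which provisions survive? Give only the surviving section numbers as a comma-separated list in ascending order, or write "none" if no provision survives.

Clause 3 is struck. Clause 4 operates only by reference to Clause 3, so it falls with Clause 3. Clause 7 merely fixes the waiver condition for Clause 4; with Clause 4 gone it has nothing to operate on and falls away. Although Clause 6 refers to Clause 3, its operative terms do not depend on Clause 3, so it remains in effect. Clause 5 declares Clause 3 and Clause 4 mutually dependent; since one of them has fallen, all of them are of no effect. The remainder continues in force under Clause 5. Clause 1, Clause 2, Clause 5, and Clause 6 remain in effect.

1, 2, 5, 6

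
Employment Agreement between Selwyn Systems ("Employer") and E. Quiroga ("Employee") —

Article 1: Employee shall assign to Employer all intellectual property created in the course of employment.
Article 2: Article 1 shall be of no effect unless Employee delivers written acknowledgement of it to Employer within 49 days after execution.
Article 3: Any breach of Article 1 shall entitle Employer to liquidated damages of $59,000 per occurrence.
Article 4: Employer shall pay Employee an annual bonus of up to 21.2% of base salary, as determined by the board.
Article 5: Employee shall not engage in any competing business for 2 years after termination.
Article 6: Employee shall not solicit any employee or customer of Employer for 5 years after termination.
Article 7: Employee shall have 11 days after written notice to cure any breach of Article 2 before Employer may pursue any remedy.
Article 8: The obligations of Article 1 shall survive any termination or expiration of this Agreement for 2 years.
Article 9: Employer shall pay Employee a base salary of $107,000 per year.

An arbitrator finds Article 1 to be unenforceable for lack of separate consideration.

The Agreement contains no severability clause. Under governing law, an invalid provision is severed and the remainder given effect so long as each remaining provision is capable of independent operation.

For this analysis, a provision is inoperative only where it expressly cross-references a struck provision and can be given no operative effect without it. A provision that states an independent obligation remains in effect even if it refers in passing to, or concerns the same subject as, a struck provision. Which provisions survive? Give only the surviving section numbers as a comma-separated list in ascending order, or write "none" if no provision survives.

4, 5, 6, 9

Article 1 is struck. The only function of Article 2 is the acknowledgement condition for Article 1, so it cannot stand once Article 1 is removed. The whole of Article 3 is the liquidated-damages amount, defined by reference to Article 1, so Article 3 cannot stand once Article 1 is removed. Article 8 merely fixes the survival period for Article 1; with Article 1 gone it has nothing to operate on and falls away. The only function of Article 7 is the cure period for breach of Article 2, so it cannot stand once Article 2 is removed. With no severability clause, the stated default rule severs what cannot stand and enforces each remaining provision that can operate on its own. The provisions still in force are Article 4, Article 5, Article 6, and Article 9.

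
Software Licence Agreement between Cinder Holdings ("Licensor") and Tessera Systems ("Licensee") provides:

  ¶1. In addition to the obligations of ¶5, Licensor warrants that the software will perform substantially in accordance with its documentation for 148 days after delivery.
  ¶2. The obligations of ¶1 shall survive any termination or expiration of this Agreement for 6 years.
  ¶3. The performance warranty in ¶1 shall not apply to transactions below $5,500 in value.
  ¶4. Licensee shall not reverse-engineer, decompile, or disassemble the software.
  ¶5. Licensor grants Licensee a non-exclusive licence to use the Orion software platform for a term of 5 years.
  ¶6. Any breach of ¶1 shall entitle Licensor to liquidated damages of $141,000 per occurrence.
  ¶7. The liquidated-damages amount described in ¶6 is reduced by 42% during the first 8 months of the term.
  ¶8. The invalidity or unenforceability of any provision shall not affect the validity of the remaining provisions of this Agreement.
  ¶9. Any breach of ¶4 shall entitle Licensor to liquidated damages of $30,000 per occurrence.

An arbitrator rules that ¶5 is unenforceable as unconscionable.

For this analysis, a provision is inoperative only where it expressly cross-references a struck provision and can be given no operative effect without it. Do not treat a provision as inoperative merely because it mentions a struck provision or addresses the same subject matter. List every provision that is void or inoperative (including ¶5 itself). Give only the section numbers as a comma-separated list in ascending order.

5

¶5 is struck. ¶1 mentions ¶5 but its own obligation stands independently of ¶5, so ¶1 is not affected. No other provision's operative terms depend on ¶5. ¶8 is a severability clause and preserves every provision that can still be given independent effect. The provisions still in force are ¶1, ¶2, ¶3, ¶4, ¶6, ¶7, ¶8, and ¶9.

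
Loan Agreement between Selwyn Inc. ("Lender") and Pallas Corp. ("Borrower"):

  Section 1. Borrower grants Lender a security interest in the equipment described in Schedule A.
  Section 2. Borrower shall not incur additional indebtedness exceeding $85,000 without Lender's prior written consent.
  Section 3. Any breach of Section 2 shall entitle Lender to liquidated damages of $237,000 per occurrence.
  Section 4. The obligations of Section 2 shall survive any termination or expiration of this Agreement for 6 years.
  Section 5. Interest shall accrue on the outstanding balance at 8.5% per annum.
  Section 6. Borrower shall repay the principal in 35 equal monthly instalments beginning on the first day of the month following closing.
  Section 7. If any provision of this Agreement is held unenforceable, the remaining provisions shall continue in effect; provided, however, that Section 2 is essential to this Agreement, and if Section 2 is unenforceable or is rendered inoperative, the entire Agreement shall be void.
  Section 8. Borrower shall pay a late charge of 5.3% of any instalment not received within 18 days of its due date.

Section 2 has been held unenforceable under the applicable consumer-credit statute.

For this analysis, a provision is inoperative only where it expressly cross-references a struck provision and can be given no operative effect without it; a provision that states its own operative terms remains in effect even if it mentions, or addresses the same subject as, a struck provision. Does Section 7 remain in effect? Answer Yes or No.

Section 2 is struck. The whole of Section 3 is the liquidated-damages amount, defined by reference to Section 2, so Section 3 cannot stand once Section 2 is removed. Section 4 operates only by reference to Section 2, so it falls with Section 2. Section 7 makes Section 2 an essential term, and Section 2 is the provision held invalid; under Section 7, the entire Agreement is therefore void. No provision of the Agreement survives. Section 7 is among the inoperative provisions, so the answer is no.

No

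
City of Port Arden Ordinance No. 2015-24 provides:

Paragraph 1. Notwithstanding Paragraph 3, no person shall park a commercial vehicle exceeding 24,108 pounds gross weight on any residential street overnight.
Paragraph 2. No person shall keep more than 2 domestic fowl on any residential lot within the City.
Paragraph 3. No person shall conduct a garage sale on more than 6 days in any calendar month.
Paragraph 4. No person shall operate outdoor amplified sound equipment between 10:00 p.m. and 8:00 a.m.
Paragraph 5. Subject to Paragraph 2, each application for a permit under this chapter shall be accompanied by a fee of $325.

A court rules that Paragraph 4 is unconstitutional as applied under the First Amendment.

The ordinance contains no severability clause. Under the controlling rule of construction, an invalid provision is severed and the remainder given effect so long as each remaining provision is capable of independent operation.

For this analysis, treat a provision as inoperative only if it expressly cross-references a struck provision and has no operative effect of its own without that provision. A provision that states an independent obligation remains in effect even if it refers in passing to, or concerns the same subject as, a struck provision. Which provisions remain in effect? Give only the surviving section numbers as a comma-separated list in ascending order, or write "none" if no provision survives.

Paragraph 4 is struck. Nothing else in the ordinance is defined by reference to Paragraph 4. Under the stated default rule, only provisions that cannot operate independently fall away; the rest are enforced. The provisions still in force are Paragraph 1, Paragraph 2, Paragraph 3, and Paragraph 5.

1, 2, 3, 5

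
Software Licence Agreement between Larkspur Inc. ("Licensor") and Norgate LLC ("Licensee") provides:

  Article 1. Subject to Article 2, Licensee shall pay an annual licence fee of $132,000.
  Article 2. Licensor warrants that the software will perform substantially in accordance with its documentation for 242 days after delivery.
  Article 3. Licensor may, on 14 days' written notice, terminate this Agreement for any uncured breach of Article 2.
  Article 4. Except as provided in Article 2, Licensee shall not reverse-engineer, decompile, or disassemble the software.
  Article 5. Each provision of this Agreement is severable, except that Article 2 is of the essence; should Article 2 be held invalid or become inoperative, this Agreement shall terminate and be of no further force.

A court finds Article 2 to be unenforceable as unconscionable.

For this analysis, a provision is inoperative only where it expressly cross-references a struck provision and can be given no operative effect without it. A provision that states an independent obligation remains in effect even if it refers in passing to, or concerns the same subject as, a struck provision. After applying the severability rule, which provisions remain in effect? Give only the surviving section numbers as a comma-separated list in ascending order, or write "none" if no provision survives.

none

Article 2 is struck. The only function of Article 3 is the termination right for breach of Article 2, so it cannot stand once Article 2 is removed. Article 5 makes Article 2 an essential term, and Article 2 is the provision held invalid; under Article 5, the entire Agreement is therefore void. No provision of the Agreement survives.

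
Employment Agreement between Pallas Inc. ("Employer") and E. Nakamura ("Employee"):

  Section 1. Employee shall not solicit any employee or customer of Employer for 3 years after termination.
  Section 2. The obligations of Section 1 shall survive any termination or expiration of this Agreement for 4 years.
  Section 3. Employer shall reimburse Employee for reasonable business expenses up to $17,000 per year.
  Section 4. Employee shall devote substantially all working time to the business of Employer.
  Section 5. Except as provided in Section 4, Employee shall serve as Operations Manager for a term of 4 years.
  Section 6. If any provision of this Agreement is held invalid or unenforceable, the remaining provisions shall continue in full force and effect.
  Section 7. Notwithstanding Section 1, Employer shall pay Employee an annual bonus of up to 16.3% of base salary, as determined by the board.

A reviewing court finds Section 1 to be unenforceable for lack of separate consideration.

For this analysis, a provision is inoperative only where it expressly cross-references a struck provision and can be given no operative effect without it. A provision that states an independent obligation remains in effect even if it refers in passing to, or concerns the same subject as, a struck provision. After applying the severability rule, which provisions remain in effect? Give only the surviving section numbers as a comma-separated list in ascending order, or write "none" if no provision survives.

3, 4, 5, 6, 7

Section 1 is struck. Section 2 operates only by reference to Section 1, so it falls with Section 1. Although Section 7 refers to Section 1, its operative terms do not depend on Section 1, so it remains in effect. Section 6 is a severability clause and preserves every provision that can still be given independent effect. That leaves Section 3, Section 4, Section 5, Section 6, and Section 7 in effect.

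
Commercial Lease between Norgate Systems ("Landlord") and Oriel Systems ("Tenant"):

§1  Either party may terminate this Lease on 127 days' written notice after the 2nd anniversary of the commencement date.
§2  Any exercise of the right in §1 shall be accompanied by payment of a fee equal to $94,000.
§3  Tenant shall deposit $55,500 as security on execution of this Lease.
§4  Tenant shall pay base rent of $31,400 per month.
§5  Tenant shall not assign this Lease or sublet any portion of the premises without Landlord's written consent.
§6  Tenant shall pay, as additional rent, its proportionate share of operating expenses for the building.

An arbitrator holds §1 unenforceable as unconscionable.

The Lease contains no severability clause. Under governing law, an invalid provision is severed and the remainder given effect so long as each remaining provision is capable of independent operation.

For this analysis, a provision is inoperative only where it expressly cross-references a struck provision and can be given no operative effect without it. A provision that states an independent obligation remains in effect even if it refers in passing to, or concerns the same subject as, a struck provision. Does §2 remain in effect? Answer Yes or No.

§1 is struck. §2 has no operative effect of its own apart from §1 and is therefore inoperative. With no severability clause, the stated default rule severs what cannot stand and enforces each remaining provision that can operate on its own. The provisions still in force are §3, §4, §5, and §6. §2 is among the inoperative provisions, so the answer is no.

No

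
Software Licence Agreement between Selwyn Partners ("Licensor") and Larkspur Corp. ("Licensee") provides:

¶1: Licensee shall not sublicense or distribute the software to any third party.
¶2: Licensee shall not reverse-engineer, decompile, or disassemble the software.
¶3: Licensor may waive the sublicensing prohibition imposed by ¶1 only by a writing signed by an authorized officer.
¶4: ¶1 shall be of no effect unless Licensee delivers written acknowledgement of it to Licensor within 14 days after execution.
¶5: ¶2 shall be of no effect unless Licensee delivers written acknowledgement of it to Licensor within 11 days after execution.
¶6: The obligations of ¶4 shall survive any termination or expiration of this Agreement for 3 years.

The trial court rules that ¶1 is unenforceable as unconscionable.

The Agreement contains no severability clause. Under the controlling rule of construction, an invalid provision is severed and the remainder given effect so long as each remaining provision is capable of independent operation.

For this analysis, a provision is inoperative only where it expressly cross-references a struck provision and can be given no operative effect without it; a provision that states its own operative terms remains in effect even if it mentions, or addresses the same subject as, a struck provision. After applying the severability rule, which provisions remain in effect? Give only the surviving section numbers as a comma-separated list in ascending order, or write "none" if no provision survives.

¶1 is struck. The only function of ¶3 is the waiver condition for ¶1, so it cannot stand once ¶1 is removed. ¶4 operates only by reference to ¶1, so it falls with ¶1. ¶6 merely fixes the survival period for ¶4; with ¶4 gone it has nothing to operate on and falls away. Under the stated default rule, only provisions that cannot operate independently fall away; the rest are enforced. The provisions still in force are ¶2 and ¶5.

2, 5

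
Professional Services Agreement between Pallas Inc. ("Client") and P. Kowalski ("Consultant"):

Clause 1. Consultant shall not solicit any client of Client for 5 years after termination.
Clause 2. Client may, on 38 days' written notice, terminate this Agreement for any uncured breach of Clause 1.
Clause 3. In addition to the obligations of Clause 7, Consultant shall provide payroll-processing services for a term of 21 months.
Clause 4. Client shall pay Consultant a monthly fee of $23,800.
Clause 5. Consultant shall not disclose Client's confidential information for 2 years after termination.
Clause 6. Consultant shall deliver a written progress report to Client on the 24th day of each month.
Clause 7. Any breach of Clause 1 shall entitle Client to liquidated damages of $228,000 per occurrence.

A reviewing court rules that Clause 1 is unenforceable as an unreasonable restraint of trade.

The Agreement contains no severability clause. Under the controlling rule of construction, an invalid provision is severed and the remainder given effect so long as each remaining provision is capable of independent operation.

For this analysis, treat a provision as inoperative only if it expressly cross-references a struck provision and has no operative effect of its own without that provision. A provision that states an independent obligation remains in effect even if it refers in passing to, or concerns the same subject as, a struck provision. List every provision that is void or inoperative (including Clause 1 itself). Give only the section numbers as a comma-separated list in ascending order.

Clause 1 is struck. Clause 2 merely fixes the termination right for breach of Clause 1; with Clause 1 gone it has nothing to operate on and falls away. The whole of Clause 7 is the liquidated-damages amount, defined by reference to Clause 1, so Clause 7 cannot stand once Clause 1 is removed. Although Clause 3 refers to Clause 7, its operative terms do not depend on Clause 7, so it remains in effect. Under the stated default rule, only provisions that cannot operate independently fall away; the rest are enforced. That leaves Clause 3, Clause 4, Clause 5, and Clause 6 in effect.

1, 2, 7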